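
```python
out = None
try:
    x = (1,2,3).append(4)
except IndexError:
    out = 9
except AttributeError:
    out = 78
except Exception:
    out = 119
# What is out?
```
78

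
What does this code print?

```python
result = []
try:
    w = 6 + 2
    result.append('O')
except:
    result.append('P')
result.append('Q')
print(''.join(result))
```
OQ

No exception, try block completes normally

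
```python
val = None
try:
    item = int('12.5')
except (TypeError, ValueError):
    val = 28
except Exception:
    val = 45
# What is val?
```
28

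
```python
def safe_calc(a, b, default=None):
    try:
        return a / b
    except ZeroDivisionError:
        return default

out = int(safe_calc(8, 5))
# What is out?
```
1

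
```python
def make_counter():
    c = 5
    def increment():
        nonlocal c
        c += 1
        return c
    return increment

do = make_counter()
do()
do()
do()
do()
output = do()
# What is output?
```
10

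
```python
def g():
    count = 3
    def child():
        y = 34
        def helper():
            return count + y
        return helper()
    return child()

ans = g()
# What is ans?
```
37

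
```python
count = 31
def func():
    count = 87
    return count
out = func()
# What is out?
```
87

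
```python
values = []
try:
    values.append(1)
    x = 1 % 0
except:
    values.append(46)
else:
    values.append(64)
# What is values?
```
[1, 46]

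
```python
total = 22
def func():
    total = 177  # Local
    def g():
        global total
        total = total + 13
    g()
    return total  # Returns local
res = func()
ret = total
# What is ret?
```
35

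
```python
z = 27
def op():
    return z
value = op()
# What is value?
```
27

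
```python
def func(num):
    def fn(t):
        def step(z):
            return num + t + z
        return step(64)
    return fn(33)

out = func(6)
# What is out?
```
103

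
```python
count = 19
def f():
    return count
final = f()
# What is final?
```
19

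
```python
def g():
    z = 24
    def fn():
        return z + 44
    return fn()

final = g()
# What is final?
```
68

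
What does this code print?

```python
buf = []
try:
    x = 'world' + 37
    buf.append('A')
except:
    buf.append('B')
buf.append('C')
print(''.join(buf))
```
BC

Exception raised in try, caught by bare except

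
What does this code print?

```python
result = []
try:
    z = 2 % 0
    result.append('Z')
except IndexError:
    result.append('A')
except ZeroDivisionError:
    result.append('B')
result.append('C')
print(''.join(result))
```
BC

ZeroDivisionError is caught by its specific handler, not IndexError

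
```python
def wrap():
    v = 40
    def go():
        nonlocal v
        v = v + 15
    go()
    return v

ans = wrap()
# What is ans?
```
55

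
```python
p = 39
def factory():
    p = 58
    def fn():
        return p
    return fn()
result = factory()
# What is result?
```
58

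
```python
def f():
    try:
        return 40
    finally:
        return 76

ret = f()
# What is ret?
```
76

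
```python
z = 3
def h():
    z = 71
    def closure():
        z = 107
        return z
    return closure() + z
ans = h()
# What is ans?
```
178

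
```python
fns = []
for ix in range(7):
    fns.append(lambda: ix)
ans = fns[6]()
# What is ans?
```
6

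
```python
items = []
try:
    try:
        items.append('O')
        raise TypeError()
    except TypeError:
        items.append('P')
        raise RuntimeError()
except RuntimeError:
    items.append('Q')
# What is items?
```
['O', 'P', 'Q']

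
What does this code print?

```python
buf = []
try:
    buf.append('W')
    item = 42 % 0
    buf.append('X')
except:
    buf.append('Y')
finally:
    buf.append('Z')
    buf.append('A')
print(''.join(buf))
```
WYZA

Code before exception runs, then except, then all of finally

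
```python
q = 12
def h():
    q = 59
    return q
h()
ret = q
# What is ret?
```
12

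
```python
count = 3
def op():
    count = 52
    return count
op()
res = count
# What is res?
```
3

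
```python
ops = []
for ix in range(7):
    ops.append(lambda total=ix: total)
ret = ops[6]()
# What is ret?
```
6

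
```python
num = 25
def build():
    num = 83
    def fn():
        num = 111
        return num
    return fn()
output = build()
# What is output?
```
111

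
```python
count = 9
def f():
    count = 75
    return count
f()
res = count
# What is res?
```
9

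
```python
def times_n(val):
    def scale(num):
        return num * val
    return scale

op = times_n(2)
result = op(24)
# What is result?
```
48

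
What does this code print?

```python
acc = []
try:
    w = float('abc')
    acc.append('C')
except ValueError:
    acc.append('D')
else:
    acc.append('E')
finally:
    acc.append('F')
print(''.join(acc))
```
DF

Exception: except runs, else skipped, finally runs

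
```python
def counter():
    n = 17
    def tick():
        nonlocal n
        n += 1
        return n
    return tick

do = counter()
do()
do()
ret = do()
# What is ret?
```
20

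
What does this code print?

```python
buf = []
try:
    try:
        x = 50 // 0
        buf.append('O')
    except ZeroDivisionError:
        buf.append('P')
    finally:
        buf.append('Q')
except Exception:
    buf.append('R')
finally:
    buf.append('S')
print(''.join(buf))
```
PQS

Both finally blocks run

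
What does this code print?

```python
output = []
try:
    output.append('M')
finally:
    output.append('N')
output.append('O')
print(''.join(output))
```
MNO

try/finally without except, no exception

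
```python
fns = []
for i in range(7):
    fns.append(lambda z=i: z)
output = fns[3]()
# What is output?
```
3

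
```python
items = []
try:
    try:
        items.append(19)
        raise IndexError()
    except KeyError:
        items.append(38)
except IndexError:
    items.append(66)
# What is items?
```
[19, 66]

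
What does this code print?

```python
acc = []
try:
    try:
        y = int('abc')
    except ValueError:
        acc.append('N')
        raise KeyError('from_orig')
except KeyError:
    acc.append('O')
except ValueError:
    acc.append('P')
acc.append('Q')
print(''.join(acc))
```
NOQ

KeyError raised and caught, original ValueError not re-raised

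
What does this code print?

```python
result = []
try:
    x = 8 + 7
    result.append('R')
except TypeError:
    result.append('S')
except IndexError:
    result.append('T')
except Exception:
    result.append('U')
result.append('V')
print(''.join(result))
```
RV

No exception, try block completes normally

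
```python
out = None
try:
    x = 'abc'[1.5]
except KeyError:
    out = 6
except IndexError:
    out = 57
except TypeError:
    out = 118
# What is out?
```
118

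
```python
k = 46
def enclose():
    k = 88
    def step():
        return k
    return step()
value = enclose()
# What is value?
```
88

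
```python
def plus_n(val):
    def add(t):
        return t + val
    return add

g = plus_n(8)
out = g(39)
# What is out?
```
47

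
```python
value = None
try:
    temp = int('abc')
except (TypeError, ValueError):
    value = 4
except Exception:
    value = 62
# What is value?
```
4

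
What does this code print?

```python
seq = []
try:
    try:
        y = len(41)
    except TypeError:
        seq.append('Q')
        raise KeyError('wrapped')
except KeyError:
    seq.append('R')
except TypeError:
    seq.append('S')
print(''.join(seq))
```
QR

New KeyError raised, caught by outer KeyError handler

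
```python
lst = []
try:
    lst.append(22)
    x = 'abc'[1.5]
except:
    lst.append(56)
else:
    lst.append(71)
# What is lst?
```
[22, 56]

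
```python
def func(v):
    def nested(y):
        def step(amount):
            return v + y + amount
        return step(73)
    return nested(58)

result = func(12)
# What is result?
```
143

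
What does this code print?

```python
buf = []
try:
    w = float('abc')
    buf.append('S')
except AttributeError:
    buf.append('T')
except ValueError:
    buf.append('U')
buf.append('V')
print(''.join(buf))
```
UV

ValueError is caught by its specific handler, not AttributeError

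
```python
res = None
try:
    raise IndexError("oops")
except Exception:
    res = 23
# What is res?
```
23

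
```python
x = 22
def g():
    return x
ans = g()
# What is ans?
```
22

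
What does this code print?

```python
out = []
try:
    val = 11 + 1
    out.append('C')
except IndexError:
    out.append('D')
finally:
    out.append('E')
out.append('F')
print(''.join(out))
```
CEF

finally runs after normal execution too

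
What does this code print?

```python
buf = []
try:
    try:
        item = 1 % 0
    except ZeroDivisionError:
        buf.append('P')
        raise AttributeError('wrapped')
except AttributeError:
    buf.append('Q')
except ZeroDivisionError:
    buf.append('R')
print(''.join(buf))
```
PQ

New AttributeError raised, caught by outer AttributeError handler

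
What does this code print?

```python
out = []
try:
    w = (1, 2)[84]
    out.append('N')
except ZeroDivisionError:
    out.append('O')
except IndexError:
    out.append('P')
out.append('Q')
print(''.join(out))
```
PQ

IndexError is caught by its specific handler, not ZeroDivisionError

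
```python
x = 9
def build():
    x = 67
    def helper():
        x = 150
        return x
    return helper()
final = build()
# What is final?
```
150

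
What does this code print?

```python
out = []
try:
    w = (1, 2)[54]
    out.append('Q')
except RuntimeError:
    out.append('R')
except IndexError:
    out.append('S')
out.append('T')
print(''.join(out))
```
ST

IndexError is caught by its specific handler, not RuntimeError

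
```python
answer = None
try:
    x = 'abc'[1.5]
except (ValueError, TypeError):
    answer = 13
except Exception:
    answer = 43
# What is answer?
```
13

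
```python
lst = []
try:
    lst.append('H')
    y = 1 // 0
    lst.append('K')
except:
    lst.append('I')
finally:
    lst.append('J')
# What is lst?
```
['H', 'I', 'J']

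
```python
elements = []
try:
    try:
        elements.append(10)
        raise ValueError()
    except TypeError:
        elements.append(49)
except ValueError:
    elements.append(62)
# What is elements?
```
[10, 62]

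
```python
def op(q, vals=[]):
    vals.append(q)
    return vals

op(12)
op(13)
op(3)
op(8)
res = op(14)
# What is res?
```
[12, 13, 3, 8, 14]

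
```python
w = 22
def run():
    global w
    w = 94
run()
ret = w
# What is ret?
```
94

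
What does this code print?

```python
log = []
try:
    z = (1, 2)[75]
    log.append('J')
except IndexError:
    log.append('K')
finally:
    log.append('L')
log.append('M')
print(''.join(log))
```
KLM

finally always runs, even after exception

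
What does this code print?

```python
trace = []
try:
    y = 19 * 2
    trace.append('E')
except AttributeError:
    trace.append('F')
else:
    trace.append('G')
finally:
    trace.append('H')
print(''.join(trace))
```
EGH

else runs before finally when no exception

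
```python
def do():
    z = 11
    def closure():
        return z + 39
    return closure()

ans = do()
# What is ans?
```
50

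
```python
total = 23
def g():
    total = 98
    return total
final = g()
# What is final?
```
98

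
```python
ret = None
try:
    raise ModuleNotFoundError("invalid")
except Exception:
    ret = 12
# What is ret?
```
12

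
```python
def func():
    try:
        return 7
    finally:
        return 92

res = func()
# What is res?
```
92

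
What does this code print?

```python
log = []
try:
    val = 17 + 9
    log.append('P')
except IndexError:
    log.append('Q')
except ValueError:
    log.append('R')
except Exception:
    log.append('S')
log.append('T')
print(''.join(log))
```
PT

No exception, try block completes normally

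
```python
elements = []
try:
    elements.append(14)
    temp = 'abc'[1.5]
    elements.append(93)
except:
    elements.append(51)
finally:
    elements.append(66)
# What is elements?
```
[14, 51, 66]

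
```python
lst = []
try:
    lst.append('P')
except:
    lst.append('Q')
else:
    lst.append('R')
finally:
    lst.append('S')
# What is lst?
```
['P', 'R', 'S']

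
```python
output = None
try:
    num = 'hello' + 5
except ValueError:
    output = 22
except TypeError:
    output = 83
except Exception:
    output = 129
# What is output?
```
83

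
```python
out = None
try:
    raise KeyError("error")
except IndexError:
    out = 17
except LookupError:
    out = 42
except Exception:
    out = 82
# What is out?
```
42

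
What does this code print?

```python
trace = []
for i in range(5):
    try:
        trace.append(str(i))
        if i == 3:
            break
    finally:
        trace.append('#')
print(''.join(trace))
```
0#1#2#3#

finally runs even when breaking out of loop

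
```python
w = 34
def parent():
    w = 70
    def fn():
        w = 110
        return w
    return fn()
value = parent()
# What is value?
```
110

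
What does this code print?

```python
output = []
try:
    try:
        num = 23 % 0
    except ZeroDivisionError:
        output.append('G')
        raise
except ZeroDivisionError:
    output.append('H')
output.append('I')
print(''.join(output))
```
GHI

raise without argument re-raises current exception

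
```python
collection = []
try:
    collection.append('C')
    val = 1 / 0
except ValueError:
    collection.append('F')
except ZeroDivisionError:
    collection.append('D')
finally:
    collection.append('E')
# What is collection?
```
['C', 'D', 'E']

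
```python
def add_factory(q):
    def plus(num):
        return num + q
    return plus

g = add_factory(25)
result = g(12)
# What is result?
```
37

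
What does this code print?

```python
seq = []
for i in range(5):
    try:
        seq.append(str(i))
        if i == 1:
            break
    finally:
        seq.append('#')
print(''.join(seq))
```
0#1#

finally runs even when breaking out of loop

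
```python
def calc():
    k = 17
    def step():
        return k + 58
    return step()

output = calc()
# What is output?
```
75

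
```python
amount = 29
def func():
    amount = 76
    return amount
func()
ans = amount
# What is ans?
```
29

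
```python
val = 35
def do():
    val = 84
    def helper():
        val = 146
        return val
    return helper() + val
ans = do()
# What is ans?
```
230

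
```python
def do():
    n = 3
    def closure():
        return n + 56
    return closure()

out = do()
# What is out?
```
59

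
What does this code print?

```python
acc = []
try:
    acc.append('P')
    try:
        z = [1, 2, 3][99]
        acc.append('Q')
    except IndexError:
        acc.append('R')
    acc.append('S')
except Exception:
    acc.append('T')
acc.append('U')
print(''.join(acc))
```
PRSU

Inner exception caught by inner handler, outer continues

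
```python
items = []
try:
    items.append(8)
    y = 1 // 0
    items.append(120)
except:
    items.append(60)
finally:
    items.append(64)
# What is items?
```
[8, 60, 64]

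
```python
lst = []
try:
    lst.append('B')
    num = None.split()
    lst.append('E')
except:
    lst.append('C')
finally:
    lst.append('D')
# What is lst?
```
['B', 'C', 'D']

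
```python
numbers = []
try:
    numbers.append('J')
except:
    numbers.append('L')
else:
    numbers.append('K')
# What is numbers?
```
['J', 'K']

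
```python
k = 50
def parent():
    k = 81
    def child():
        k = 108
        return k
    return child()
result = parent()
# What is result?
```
108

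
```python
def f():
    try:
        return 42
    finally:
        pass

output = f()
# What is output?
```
42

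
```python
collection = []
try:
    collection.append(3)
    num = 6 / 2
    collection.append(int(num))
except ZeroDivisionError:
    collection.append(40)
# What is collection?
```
[3, 3]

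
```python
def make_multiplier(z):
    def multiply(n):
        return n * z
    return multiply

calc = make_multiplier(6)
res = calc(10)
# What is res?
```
60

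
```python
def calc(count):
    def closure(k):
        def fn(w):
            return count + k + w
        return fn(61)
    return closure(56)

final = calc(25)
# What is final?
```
142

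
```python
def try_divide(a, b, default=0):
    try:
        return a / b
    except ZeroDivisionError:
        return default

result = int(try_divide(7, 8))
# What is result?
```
0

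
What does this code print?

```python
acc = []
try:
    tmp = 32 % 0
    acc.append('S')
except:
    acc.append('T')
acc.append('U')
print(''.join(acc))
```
TU

Exception raised in try, caught by bare except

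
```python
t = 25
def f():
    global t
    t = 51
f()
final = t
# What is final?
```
51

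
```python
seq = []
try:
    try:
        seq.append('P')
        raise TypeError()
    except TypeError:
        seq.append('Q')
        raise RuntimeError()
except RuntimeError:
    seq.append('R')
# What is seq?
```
['P', 'Q', 'R']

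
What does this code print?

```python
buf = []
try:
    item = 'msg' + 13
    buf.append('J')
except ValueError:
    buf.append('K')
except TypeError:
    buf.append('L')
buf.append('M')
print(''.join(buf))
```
LM

TypeError is caught by its specific handler, not ValueError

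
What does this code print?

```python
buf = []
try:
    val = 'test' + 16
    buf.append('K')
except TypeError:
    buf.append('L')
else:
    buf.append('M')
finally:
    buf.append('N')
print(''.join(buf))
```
LN

Exception: except runs, else skipped, finally runs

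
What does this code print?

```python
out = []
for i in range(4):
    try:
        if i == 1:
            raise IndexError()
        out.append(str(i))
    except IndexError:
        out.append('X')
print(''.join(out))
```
0X23

Exception on i=1 caught, loop continues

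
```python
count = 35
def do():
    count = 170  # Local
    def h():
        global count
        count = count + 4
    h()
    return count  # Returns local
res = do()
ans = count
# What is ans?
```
39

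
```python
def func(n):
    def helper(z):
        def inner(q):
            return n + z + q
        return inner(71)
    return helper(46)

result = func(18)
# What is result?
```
135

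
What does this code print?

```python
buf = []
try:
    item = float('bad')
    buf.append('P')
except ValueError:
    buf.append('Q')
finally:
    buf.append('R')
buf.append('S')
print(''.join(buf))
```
QRS

finally always runs, even after exception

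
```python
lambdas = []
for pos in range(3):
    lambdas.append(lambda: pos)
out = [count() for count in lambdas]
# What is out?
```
[2, 2, 2]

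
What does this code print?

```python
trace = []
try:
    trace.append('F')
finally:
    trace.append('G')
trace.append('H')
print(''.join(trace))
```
FGH

try/finally without except, no exception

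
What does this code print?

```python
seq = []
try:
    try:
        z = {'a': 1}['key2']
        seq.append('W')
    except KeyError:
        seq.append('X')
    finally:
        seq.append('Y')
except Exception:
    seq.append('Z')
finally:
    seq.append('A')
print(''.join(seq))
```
XYA

Both finally blocks run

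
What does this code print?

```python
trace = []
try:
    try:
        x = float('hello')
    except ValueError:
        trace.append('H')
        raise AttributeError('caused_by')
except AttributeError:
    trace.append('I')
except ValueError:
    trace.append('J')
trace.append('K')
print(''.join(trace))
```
HIK

AttributeError raised and caught, original ValueError not re-raised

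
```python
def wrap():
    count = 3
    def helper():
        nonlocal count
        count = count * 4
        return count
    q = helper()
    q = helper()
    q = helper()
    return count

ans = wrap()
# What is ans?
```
192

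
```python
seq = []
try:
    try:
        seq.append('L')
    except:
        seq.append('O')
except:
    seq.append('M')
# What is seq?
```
['L']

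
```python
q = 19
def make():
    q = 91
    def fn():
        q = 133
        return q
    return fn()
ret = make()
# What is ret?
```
133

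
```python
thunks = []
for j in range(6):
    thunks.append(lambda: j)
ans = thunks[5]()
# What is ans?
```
5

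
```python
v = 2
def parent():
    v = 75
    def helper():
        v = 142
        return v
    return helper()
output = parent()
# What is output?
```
142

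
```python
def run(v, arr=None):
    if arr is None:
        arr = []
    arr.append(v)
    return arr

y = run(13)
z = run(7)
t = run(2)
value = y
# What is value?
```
[13]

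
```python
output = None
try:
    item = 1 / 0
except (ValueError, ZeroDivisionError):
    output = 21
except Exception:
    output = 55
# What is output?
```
21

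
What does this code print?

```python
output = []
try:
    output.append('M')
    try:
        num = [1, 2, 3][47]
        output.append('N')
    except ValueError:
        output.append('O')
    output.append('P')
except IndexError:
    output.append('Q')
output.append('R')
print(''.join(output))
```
MQR

Inner handler doesn't match, propagates to outer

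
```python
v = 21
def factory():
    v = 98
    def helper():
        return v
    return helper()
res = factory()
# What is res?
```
98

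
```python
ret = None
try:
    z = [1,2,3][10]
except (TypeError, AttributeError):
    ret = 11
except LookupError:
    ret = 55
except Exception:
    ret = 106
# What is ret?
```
55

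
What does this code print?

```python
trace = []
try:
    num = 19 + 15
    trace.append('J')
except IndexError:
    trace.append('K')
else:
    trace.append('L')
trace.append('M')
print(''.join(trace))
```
JLM

else block runs when no exception occurs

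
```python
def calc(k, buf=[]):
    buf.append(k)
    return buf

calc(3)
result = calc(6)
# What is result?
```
[3, 6]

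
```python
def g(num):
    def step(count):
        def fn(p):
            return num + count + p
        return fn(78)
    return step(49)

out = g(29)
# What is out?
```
156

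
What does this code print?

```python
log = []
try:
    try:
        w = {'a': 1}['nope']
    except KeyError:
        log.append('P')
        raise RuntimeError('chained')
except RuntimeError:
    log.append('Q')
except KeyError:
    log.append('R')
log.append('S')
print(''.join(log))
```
PQS

RuntimeError raised and caught, original KeyError not re-raised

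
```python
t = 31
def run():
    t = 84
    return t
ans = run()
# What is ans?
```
84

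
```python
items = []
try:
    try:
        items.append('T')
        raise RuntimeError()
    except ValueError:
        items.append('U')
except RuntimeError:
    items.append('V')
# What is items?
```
['T', 'V']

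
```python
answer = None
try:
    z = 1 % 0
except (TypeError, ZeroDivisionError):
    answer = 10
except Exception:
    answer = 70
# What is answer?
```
10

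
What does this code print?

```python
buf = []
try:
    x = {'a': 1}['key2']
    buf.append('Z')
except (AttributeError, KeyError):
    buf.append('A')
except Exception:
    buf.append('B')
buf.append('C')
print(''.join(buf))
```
AC

KeyError matches tuple containing it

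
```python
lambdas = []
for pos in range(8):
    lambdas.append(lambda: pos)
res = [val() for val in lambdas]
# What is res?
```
[7, 7, 7, 7, 7, 7, 7, 7]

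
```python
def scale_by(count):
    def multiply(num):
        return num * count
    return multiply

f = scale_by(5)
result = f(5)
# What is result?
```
25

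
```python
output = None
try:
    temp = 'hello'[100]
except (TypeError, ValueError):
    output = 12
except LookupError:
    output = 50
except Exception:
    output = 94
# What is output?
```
50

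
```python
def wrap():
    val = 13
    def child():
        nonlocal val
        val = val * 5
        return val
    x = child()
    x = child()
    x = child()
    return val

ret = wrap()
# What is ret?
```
1625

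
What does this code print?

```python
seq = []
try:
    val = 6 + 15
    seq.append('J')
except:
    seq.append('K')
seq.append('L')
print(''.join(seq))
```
JL

No exception, try block completes normally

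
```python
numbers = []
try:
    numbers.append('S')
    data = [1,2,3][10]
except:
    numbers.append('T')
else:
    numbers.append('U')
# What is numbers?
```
['S', 'T']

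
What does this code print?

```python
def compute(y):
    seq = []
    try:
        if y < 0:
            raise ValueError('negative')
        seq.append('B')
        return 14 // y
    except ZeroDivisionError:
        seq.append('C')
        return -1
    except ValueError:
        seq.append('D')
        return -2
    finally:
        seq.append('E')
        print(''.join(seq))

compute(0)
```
BCE

y=0 causes ZeroDivisionError, caught, finally prints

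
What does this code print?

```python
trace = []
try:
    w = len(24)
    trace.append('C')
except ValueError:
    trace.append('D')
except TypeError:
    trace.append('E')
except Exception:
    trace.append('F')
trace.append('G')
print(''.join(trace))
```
EG

TypeError matches before generic Exception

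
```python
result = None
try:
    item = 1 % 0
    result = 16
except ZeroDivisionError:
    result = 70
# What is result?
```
70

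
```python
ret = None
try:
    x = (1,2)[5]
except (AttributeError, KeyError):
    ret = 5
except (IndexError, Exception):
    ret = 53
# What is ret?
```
53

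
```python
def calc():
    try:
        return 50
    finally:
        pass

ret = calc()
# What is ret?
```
50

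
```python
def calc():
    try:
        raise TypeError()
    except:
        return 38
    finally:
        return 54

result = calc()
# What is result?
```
54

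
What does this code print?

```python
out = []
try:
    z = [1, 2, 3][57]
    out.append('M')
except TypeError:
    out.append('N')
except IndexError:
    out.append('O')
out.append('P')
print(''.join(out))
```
OP

IndexError is caught by its specific handler, not TypeError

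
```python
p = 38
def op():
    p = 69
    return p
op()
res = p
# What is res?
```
38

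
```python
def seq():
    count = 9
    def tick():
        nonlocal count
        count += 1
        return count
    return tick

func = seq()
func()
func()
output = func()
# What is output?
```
12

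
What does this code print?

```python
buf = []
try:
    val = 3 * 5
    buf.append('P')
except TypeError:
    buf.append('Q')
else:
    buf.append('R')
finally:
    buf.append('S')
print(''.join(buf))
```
PRS

else runs before finally when no exception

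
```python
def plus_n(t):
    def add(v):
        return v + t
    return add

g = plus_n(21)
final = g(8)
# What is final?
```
29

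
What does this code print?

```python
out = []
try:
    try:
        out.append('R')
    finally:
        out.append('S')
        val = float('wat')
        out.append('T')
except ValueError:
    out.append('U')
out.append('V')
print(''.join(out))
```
RSUV

Exception in inner finally caught by outer except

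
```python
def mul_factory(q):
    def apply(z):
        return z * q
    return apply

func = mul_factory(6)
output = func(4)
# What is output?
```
24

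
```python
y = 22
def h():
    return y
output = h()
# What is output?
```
22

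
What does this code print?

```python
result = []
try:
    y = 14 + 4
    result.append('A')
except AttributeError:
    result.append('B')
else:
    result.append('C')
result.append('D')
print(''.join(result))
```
ACD

else block runs when no exception occurs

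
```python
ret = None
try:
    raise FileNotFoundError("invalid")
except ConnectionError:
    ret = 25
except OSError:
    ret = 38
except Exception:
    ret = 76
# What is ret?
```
38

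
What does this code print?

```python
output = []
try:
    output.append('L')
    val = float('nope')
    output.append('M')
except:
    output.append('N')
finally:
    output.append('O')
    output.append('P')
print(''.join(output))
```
LNOP

Code before exception runs, then except, then all of finally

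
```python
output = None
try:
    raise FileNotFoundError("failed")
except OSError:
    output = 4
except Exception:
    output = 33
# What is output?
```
4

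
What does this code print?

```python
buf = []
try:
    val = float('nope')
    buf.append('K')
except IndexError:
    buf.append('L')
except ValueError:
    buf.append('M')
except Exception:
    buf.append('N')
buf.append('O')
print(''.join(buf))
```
MO

ValueError matches before generic Exception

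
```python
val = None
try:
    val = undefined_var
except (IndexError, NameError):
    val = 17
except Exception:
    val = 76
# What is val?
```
17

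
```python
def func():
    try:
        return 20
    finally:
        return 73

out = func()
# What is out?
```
73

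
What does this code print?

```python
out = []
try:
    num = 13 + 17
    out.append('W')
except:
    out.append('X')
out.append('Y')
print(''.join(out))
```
WY

No exception, try block completes normally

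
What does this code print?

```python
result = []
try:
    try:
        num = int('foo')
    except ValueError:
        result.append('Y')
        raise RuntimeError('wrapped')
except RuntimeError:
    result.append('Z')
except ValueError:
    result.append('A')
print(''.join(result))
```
YZ

New RuntimeError raised, caught by outer RuntimeError handler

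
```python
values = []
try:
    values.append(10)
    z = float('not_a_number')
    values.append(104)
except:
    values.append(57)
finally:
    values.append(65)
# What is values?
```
[10, 57, 65]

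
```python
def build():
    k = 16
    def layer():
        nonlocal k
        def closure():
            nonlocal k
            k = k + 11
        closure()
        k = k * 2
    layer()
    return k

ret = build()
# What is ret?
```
54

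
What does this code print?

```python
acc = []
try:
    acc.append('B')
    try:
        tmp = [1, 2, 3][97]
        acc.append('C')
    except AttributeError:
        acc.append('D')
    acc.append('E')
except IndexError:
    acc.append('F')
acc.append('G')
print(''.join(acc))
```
BFG

Inner handler doesn't match, propagates to outer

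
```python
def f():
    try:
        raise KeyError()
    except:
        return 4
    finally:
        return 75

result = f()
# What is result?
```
75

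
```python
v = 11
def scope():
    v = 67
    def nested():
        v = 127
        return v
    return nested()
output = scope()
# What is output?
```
127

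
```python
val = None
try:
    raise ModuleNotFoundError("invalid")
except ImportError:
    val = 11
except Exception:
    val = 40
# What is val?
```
11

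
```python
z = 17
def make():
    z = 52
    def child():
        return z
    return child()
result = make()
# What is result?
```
52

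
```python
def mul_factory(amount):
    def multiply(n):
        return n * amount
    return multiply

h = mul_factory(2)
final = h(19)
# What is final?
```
38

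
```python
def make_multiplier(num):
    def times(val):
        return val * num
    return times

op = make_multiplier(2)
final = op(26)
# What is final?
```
52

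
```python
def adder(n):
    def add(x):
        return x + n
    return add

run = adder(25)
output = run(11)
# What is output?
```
36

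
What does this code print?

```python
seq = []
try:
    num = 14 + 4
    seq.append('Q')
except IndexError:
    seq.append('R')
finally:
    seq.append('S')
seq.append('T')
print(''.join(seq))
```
QST

finally runs after normal execution too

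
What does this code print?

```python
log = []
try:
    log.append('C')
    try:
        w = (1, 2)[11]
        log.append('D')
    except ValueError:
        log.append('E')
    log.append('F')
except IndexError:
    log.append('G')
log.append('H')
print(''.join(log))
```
CGH

Inner handler doesn't match, propagates to outer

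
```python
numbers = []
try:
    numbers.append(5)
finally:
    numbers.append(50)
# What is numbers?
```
[5, 50]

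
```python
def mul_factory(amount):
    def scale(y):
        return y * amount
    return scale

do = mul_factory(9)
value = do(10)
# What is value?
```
90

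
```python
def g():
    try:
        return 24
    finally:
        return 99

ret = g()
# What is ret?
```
99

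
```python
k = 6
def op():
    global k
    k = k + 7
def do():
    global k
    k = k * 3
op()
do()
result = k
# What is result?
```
39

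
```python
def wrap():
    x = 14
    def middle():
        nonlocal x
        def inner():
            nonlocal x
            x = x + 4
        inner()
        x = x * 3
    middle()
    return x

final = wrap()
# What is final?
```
54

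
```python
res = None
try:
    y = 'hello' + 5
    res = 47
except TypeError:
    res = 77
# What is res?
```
77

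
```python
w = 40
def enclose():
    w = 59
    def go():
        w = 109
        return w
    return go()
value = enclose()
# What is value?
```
109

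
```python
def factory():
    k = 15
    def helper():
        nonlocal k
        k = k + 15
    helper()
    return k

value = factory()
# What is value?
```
30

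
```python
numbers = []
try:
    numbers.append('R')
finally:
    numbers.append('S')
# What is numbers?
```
['R', 'S']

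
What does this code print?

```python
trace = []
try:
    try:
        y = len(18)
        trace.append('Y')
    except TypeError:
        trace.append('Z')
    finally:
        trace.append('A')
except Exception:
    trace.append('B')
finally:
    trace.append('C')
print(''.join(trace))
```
ZAC

Both finally blocks run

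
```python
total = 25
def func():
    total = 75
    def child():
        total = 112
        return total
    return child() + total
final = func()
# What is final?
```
187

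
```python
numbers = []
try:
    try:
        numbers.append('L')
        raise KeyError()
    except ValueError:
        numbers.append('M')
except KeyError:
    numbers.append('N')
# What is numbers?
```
['L', 'N']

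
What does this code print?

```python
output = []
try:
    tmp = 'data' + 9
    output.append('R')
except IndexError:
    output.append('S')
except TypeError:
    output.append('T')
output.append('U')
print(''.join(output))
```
TU

TypeError is caught by its specific handler, not IndexError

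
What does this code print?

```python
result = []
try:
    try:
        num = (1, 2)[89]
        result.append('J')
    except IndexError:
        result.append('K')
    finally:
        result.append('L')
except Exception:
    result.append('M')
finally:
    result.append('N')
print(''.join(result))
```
KLN

Both finally blocks run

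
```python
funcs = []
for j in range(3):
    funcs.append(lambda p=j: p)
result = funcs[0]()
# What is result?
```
0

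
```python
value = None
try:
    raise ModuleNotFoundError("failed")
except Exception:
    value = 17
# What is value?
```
17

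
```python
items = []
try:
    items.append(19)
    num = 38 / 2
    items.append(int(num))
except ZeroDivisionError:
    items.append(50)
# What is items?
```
[19, 19]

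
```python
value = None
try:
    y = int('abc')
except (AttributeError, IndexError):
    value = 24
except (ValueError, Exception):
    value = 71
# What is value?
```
71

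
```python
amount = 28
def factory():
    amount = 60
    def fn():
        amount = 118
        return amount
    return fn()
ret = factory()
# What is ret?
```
118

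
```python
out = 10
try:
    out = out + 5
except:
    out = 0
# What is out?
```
15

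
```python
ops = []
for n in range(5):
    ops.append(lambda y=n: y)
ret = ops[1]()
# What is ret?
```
1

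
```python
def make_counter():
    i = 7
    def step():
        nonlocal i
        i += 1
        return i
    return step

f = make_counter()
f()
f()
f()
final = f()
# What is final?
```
11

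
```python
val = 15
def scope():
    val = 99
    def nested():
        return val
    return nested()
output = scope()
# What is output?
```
99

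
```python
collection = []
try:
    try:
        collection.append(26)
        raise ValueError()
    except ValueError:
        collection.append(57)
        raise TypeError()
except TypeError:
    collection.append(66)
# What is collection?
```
[26, 57, 66]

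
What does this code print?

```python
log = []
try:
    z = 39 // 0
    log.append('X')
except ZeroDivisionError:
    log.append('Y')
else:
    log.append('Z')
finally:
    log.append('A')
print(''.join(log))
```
YA

Exception: except runs, else skipped, finally runs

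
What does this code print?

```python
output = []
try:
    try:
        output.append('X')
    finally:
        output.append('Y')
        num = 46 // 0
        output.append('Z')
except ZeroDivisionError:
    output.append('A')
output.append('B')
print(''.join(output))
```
XYAB

Exception in inner finally caught by outer except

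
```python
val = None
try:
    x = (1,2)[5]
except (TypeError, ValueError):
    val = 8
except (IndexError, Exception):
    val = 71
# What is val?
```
71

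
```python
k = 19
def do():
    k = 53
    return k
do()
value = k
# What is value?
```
19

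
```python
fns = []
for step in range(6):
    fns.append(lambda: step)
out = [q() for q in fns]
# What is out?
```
[5, 5, 5, 5, 5, 5]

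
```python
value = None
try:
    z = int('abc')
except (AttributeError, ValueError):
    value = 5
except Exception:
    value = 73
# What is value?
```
5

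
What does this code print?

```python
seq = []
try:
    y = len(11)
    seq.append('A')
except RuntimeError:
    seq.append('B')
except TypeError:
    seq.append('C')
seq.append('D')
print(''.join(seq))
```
CD

TypeError is caught by its specific handler, not RuntimeError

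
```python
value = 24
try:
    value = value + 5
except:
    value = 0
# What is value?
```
29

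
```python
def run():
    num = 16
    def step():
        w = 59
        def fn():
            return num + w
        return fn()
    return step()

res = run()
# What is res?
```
75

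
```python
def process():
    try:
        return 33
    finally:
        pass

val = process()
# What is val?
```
33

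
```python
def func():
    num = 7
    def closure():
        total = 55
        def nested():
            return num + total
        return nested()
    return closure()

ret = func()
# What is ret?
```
62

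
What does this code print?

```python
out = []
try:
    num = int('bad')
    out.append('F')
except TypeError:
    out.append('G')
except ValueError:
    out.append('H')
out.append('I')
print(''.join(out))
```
HI

ValueError is caught by its specific handler, not TypeError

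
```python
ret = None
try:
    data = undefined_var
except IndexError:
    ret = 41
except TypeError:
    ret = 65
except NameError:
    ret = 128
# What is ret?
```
128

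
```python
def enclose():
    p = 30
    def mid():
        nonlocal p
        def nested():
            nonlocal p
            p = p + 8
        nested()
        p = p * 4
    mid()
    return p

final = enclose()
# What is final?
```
152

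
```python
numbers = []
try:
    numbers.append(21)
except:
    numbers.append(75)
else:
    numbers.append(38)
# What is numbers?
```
[21, 38]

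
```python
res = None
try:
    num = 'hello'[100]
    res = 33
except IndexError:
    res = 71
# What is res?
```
71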